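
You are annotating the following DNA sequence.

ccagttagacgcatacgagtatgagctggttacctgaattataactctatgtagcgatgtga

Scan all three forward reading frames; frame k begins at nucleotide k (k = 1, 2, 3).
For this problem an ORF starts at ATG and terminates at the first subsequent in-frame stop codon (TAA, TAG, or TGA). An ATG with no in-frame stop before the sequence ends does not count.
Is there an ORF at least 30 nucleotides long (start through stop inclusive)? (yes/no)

Frame 1: CCA GTT AGA CGC ATA CGA GTA TGA GCT GGT TAC CTG AAT TAT AAC TCT ATG TAG CGA TGT — ATG at 49, stop TAG at 52 → 6 nt.
Frame 2: CAG TTA GAC GCA TAC GAG TAT GAG CTG GTT ACC TGA ATT ATA ACT CTA TGT AGC GAT GTG — no ATG→stop ORF.
Frame 3: AGT TAG ACG CAT ACG AGT ATG AGC TGG TTA CCT GAA TTA TAA CTC TAT GTA GCG ATG TGA — ATG at 21, stop TAA at 42 → 24 nt; ATG at 57, stop TGA at 60 → 6 nt.
Largest ORF found is 24 nucleotides < 30, so no.

no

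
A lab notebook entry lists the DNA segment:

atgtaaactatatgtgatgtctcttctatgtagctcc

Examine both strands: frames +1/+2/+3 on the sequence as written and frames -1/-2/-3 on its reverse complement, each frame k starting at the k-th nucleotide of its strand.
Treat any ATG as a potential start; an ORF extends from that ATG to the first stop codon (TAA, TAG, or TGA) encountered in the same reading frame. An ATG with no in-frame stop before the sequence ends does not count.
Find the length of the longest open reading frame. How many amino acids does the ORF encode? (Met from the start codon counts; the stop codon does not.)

1

Reverse complement (5'→3'): GGAGCTACATAGAAGAGACATCACATATAGTTTACAT
Frame +1: ATG TAA ACT ATA TGT GAT GTC TCT TCT ATG TAG CTC — ATG at 1, stop TAA at 4 → 6 nt; ATG at 28, stop TAG at 31 → 6 nt.
Frame +2: TGT AAA CTA TAT GTG ATG TCT CTT CTA TGT AGC TCC — no ATG→stop ORF.
Frame +3: GTA AAC TAT ATG TGA TGT CTC TTC TAT GTA GCT — ATG at 12, stop TGA at 15 → 6 nt.
Frame -1: GGA GCT ACA TAG AAG AGA CAT CAC ATA TAG TTT ACA — no ATG→stop ORF.
Frame -2: GAG CTA CAT AGA AGA GAC ATC ACA TAT AGT TTA CAT — no ATG→stop ORF.
Frame -3: AGC TAC ATA GAA GAG ACA TCA CAT ATA GTT TAC — no ATG→stop ORF.
Longest: frame +1, positions 1–6, 6 nt = 2 codons = 1 aa. → 1 amino acids.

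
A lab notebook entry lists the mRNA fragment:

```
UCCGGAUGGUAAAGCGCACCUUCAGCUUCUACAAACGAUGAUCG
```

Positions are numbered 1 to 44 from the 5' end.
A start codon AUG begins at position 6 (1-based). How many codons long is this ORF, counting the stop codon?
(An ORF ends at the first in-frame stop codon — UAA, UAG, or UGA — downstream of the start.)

12

Codons from position 6: AUG (6–8), GUA (9–11), AAG (12–14), CGC (15–17), ACC (18–20), UUC (21–23), AGC (24–26), UUC (27–29), UAC (30–32), AAA (33–35), CGA (36–38), UGA (39–41).
UGA is the first in-frame stop; that's 12 codons including the stop.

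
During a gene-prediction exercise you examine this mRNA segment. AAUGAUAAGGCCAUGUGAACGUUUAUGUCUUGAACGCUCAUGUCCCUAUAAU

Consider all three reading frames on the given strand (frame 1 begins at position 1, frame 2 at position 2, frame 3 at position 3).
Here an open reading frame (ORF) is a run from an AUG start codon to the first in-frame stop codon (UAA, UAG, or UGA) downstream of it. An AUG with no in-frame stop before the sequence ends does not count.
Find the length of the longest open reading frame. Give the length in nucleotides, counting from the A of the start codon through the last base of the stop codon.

12

Frame 1: AAU GAU AAG GCC AUG UGA ACG UUU AUG UCU UGA ACG CUC AUG UCC CUA UAA — AUG at 13, stop UGA at 16 → 6 nt; AUG at 25, stop UGA at 31 → 9 nt; AUG at 40, stop UAA at 49 → 12 nt.
Frame 2: AUG AUA AGG CCA UGU GAA CGU UUA UGU CUU GAA CGC UCA UGU CCC UAU AAU — no AUG→stop ORF.
Frame 3: UGA UAA GGC CAU GUG AAC GUU UAU GUC UUG AAC GCU CAU GUC CCU AUA — no AUG→stop ORF.
Longest: frame 1, positions 40–51, 12 nt = 4 codons = 3 aa. → 12 nucleotides.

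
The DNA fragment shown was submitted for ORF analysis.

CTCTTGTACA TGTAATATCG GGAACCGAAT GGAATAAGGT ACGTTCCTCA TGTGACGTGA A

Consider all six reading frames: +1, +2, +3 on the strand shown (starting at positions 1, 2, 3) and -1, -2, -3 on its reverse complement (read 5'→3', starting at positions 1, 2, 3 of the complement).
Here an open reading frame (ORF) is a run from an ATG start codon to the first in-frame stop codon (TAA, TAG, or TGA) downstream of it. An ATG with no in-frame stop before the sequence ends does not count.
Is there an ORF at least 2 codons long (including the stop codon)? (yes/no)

yes

Reverse complement (5'→3'): TTCACGTCACATGAGGAACGTACCTTATTCCATTCGGTTCCCGATATTACATGTACAAGAG
Frame +1: CTC TTG TAC ATG TAA TAT CGG GAA CCG AAT GGA ATA AGG TAC GTT CCT CAT GTG ACG TGA — ATG at 10, stop TAA at 13 → 6 nt.
Frame +2: TCT TGT ACA TGT AAT ATC GGG AAC CGA ATG GAA TAA GGT ACG TTC CTC ATG TGA CGT GAA — ATG at 29, stop TAA at 35 → 9 nt; ATG at 50, stop TGA at 53 → 6 nt.
Frame +3: CTT GTA CAT GTA ATA TCG GGA ACC GAA TGG AAT AAG GTA CGT TCC TCA TGT GAC GTG — no ATG→stop ORF.
Frame -1: TTC ACG TCA CAT GAG GAA CGT ACC TTA TTC CAT TCG GTT CCC GAT ATT ACA TGT ACA AGA — no ATG→stop ORF.
Frame -2: TCA CGT CAC ATG AGG AAC GTA CCT TAT TCC ATT CGG TTC CCG ATA TTA CAT GTA CAA GAG — no ATG→stop ORF.
Frame -3: CAC GTC ACA TGA GGA ACG TAC CTT ATT CCA TTC GGT TCC CGA TAT TAC ATG TAC AAG — no ATG→stop ORF.
Frame +1 has an ORF of 2 codons (positions 10–15) ≥ 2, so yes.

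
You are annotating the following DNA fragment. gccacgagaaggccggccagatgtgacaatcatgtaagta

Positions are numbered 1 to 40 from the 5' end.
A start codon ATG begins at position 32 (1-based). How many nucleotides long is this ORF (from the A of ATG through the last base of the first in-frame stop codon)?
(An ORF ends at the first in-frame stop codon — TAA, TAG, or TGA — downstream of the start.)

6

Codons from position 32: ATG (32–34), TAA (35–37).
TAA is the first in-frame stop; ORF spans 32–37, 6 nucleotides.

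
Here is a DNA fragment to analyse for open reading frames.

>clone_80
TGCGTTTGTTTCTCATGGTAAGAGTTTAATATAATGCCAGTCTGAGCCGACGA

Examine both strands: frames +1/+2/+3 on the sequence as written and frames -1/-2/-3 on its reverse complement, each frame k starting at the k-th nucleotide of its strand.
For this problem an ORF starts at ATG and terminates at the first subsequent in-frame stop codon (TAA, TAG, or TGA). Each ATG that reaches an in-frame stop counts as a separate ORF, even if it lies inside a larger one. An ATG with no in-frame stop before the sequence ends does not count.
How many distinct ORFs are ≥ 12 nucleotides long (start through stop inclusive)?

2

Reverse complement (5'→3'): TCGTCGGCTCAGACTGGCATTATATTAAACTCTTACCATGAGAAACAAACGCA
Frame +1: TGC GTT TGT TTC TCA TGG TAA GAG TTT AAT ATA ATG CCA GTC TGA GCC GAC — ATG at 34, stop TGA at 43 → 12 nt.
Frame +2: GCG TTT GTT TCT CAT GGT AAG AGT TTA ATA TAA TGC CAG TCT GAG CCG ACG — no ATG→stop ORF.
Frame +3: CGT TTG TTT CTC ATG GTA AGA GTT TAA TAT AAT GCC AGT CTG AGC CGA CGA — ATG at 15, stop TAA at 27 → 15 nt.
Frame -1: TCG TCG GCT CAG ACT GGC ATT ATA TTA AAC TCT TAC CAT GAG AAA CAA ACG — no ATG→stop ORF.
Frame -2: CGT CGG CTC AGA CTG GCA TTA TAT TAA ACT CTT ACC ATG AGA AAC AAA CGC — no ATG→stop ORF.
Frame -3: GTC GGC TCA GAC TGG CAT TAT ATT AAA CTC TTA CCA TGA GAA ACA AAC GCA — no ATG→stop ORF.
ORFs ≥ 12 nucleotides: frame +1 34–45 (12 nucleotides), frame +3 15–29 (15 nucleotides). Count = 2.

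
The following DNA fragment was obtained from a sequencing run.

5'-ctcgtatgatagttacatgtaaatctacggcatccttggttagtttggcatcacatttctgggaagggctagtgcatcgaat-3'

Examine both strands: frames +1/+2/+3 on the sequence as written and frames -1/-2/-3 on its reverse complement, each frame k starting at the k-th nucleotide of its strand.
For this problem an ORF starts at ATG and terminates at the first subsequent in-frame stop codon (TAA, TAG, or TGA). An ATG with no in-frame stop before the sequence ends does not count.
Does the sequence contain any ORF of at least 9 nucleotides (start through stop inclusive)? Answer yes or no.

Reverse complement (5'→3'): ATTCGATGCACTAGCCCTTCCCAGAAATGTGATGCCAAACTAACCAAGGATGCCGTAGATTTACATGTAACTATCATACGAG
Frame +1: CTC GTA TGA TAG TTA CAT GTA AAT CTA CGG CAT CCT TGG TTA GTT TGG CAT CAC ATT TCT GGG AAG GGC TAG TGC ATC GAA — no ATG→stop ORF.
Frame +2: TCG TAT GAT AGT TAC ATG TAA ATC TAC GGC ATC CTT GGT TAG TTT GGC ATC ACA TTT CTG GGA AGG GCT AGT GCA TCG AAT — ATG at 17, stop TAA at 20 → 6 nt.
Frame +3: CGT ATG ATA GTT ACA TGT AAA TCT ACG GCA TCC TTG GTT AGT TTG GCA TCA CAT TTC TGG GAA GGG CTA GTG CAT CGA — no ATG→stop ORF.
Frame -1: ATT CGA TGC ACT AGC CCT TCC CAG AAA TGT GAT GCC AAA CTA ACC AAG GAT GCC GTA GAT TTA CAT GTA ACT ATC ATA CGA — no ATG→stop ORF.
Frame -2: TTC GAT GCA CTA GCC CTT CCC AGA AAT GTG ATG CCA AAC TAA CCA AGG ATG CCG TAG ATT TAC ATG TAA CTA TCA TAC GAG — ATG at 32, stop TAA at 41 → 12 nt; ATG at 50, stop TAG at 56 → 9 nt; ATG at 65, stop TAA at 68 → 6 nt.
Frame -3: TCG ATG CAC TAG CCC TTC CCA GAA ATG TGA TGC CAA ACT AAC CAA GGA TGC CGT AGA TTT ACA TGT AAC TAT CAT ACG — ATG at 6, stop TAG at 12 → 9 nt; ATG at 27, stop TGA at 30 → 6 nt.
Frame -2 has an ORF of 12 nucleotides (positions 32–43) ≥ 9, so yes.

yes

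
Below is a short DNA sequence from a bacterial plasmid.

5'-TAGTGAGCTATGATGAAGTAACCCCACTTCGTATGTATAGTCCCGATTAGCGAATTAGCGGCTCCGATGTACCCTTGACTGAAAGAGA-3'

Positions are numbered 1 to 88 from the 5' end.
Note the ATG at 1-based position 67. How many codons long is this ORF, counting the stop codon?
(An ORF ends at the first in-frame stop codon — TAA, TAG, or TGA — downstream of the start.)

4

Codons from position 67: ATG (67–69), TAC (70–72), CCT (73–75), TGA (76–78).
TGA is the first in-frame stop; that's 4 codons including the stop.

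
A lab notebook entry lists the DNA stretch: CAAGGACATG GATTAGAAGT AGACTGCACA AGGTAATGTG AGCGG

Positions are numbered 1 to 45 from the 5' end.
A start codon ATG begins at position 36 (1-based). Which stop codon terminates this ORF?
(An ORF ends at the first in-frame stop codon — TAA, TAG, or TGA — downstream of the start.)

TGA

Codons from position 36: ATG (36–38), TGA (39–41).
The first in-frame stop codon is TGA.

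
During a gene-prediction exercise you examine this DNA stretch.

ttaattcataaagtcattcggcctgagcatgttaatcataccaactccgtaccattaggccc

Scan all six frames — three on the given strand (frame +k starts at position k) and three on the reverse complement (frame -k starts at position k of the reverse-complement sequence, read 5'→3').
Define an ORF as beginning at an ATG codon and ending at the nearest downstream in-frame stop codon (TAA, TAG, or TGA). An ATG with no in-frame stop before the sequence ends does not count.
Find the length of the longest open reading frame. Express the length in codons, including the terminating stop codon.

Reverse complement (5'→3'): GGGCCTAATGGTACGGAGTTGGTATGATTAACATGCTCAGGCCGAATGACTTTATGAATTAA
Frame +1: TTA ATT CAT AAA GTC ATT CGG CCT GAG CAT GTT AAT CAT ACC AAC TCC GTA CCA TTA GGC — no ATG→stop ORF.
Frame +2: TAA TTC ATA AAG TCA TTC GGC CTG AGC ATG TTA ATC ATA CCA ACT CCG TAC CAT TAG GCC — ATG at 29, stop TAG at 56 → 30 nt.
Frame +3: AAT TCA TAA AGT CAT TCG GCC TGA GCA TGT TAA TCA TAC CAA CTC CGT ACC ATT AGG CCC — no ATG→stop ORF.
Frame -1: GGG CCT AAT GGT ACG GAG TTG GTA TGA TTA ACA TGC TCA GGC CGA ATG ACT TTA TGA ATT — ATG at 46, stop TGA at 55 → 12 nt.
Frame -2: GGC CTA ATG GTA CGG AGT TGG TAT GAT TAA CAT GCT CAG GCC GAA TGA CTT TAT GAA TTA — ATG at 8, stop TAA at 29 → 24 nt.
Frame -3: GCC TAA TGG TAC GGA GTT GGT ATG ATT AAC ATG CTC AGG CCG AAT GAC TTT ATG AAT TAA — ATG at 24, stop TAA at 60 → 39 nt; ATG at 33, stop TAA at 60 → 30 nt; ATG at 54, stop TAA at 60 → 9 nt.
Longest: frame -3, positions 24–62, 39 nt = 13 codons = 12 aa. → 13 codons.

13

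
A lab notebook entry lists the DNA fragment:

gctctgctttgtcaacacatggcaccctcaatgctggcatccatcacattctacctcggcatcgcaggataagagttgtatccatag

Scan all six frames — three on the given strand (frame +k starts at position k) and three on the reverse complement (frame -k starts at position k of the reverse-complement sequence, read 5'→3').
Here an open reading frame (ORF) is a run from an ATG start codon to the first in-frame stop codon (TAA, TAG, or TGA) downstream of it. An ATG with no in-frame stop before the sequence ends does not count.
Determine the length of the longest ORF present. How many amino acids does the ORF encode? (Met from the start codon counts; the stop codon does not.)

17

Reverse complement (5'→3'): CTATGGATACAACTCTTATCCTGCGATGCCGAGGTAGAATGTGATGGATGCCAGCATTGAGGGTGCCATGTGTTGACAAAGCAGAGC
Frame +1: GCT CTG CTT TGT CAA CAC ATG GCA CCC TCA ATG CTG GCA TCC ATC ACA TTC TAC CTC GGC ATC GCA GGA TAA GAG TTG TAT CCA TAG — ATG at 19, stop TAA at 70 → 54 nt; ATG at 31, stop TAA at 70 → 42 nt.
Frame +2: CTC TGC TTT GTC AAC ACA TGG CAC CCT CAA TGC TGG CAT CCA TCA CAT TCT ACC TCG GCA TCG CAG GAT AAG AGT TGT ATC CAT — no ATG→stop ORF.
Frame +3: TCT GCT TTG TCA ACA CAT GGC ACC CTC AAT GCT GGC ATC CAT CAC ATT CTA CCT CGG CAT CGC AGG ATA AGA GTT GTA TCC ATA — no ATG→stop ORF.
Frame -1: CTA TGG ATA CAA CTC TTA TCC TGC GAT GCC GAG GTA GAA TGT GAT GGA TGC CAG CAT TGA GGG TGC CAT GTG TTG ACA AAG CAG AGC — no ATG→stop ORF.
Frame -2: TAT GGA TAC AAC TCT TAT CCT GCG ATG CCG AGG TAG AAT GTG ATG GAT GCC AGC ATT GAG GGT GCC ATG TGT TGA CAA AGC AGA — ATG at 26, stop TAG at 35 → 12 nt; ATG at 44, stop TGA at 74 → 33 nt; ATG at 68, stop TGA at 74 → 9 nt.
Frame -3: ATG GAT ACA ACT CTT ATC CTG CGA TGC CGA GGT AGA ATG TGA TGG ATG CCA GCA TTG AGG GTG CCA TGT GTT GAC AAA GCA GAG — ATG at 3, stop TGA at 42 → 42 nt; ATG at 39, stop TGA at 42 → 6 nt.
Longest: frame +1, positions 19–72, 54 nt = 18 codons = 17 aa. → 17 amino acids.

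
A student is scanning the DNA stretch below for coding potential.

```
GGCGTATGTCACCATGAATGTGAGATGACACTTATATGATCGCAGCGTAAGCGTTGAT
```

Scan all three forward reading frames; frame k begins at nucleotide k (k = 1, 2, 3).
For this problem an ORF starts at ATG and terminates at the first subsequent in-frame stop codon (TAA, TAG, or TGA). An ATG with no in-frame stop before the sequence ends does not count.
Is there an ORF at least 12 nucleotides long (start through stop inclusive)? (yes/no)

Frame 1: GGC GTA TGT CAC CAT GAA TGT GAG ATG ACA CTT ATA TGA TCG CAG CGT AAG CGT TGA — ATG at 25, stop TGA at 37 → 15 nt.
Frame 2: GCG TAT GTC ACC ATG AAT GTG AGA TGA CAC TTA TAT GAT CGC AGC GTA AGC GTT GAT — ATG at 14, stop TGA at 26 → 15 nt.
Frame 3: CGT ATG TCA CCA TGA ATG TGA GAT GAC ACT TAT ATG ATC GCA GCG TAA GCG TTG — ATG at 6, stop TGA at 15 → 12 nt; ATG at 18, stop TGA at 21 → 6 nt; ATG at 36, stop TAA at 48 → 15 nt.
Frame 1 has an ORF of 15 nucleotides (positions 25–39) ≥ 12, so yes.

yes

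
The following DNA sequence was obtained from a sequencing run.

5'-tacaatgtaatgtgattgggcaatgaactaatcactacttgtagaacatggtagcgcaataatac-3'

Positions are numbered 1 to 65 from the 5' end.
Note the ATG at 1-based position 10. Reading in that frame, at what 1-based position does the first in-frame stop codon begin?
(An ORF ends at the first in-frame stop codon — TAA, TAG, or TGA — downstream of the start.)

Codons from position 10: ATG (10–12), TGA (13–15).
TGA is a stop codon; it begins at position 13.

13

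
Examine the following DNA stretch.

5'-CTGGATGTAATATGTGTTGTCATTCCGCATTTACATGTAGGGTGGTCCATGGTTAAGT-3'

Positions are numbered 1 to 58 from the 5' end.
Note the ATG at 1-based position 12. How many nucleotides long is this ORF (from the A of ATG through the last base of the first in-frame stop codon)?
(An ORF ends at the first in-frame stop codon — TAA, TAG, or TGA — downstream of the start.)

Codons from position 12: ATG (12–14), TGT (15–17), TGT (18–20), CAT (21–23), TCC (24–26), GCA (27–29), TTT (30–32), ACA (33–35), TGT (36–38), AGG (39–41), GTG (42–44), GTC (45–47), CAT (48–50), GGT (51–53), TAA (54–56).
TAA is the first in-frame stop; ORF spans 12–56, 45 nucleotides.

45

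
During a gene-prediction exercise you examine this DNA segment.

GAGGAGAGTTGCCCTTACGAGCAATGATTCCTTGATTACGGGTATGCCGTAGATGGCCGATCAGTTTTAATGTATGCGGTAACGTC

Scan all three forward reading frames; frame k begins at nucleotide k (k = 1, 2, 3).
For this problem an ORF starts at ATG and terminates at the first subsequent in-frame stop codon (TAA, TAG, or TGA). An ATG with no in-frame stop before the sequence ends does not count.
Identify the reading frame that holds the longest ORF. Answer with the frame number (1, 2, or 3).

Frame 1: GAG GAG AGT TGC CCT TAC GAG CAA TGA TTC CTT GAT TAC GGG TAT GCC GTA GAT GGC CGA TCA GTT TTA ATG TAT GCG GTA ACG — no ATG→stop ORF.
Frame 2: AGG AGA GTT GCC CTT ACG AGC AAT GAT TCC TTG ATT ACG GGT ATG CCG TAG ATG GCC GAT CAG TTT TAA TGT ATG CGG TAA CGT — ATG at 44, stop TAG at 50 → 9 nt; ATG at 53, stop TAA at 68 → 18 nt; ATG at 74, stop TAA at 80 → 9 nt.
Frame 3: GGA GAG TTG CCC TTA CGA GCA ATG ATT CCT TGA TTA CGG GTA TGC CGT AGA TGG CCG ATC AGT TTT AAT GTA TGC GGT AAC GTC — ATG at 24, stop TGA at 33 → 12 nt.
Longest ORF is 18 nt in frame 2 (positions 53–70).

2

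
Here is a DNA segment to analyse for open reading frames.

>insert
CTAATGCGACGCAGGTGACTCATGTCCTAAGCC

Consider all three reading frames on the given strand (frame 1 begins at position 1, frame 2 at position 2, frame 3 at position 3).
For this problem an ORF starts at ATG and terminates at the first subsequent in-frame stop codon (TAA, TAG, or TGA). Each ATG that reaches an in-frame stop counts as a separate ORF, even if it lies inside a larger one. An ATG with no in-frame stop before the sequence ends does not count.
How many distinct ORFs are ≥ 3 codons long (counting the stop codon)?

2

Frame 1: CTA ATG CGA CGC AGG TGA CTC ATG TCC TAA GCC — ATG at 4, stop TGA at 16 → 15 nt; ATG at 22, stop TAA at 28 → 9 nt.
Frame 2: TAA TGC GAC GCA GGT GAC TCA TGT CCT AAG — no ATG→stop ORF.
Frame 3: AAT GCG ACG CAG GTG ACT CAT GTC CTA AGC — no ATG→stop ORF.
ORFs ≥ 3 codons: frame 1 4–18 (5 codons), frame 1 22–30 (3 codons). Count = 2.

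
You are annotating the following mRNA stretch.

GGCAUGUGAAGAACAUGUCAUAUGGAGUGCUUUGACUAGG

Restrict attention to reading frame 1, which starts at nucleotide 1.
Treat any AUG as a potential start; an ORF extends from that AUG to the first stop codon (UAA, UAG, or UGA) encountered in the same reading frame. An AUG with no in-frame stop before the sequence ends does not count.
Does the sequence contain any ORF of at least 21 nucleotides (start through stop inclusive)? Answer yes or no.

Frame 1: GGC AUG UGA AGA ACA UGU CAU AUG GAG UGC UUU GAC UAG — AUG at 4, stop UGA at 7 → 6 nt; AUG at 22, stop UAG at 37 → 18 nt.
Largest ORF found is 18 nucleotides < 21, so no.

no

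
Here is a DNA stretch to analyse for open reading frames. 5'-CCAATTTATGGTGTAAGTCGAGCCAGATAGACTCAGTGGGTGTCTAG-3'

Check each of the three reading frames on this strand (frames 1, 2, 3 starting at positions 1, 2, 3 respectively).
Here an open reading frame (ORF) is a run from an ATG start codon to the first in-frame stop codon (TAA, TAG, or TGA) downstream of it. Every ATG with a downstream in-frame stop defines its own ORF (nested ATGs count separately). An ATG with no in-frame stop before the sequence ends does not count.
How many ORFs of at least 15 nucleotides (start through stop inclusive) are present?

0

Frame 1: CCA ATT TAT GGT GTA AGT CGA GCC AGA TAG ACT CAG TGG GTG TCT — no ATG→stop ORF.
Frame 2: CAA TTT ATG GTG TAA GTC GAG CCA GAT AGA CTC AGT GGG TGT CTA — ATG at 8, stop TAA at 14 → 9 nt.
Frame 3: AAT TTA TGG TGT AAG TCG AGC CAG ATA GAC TCA GTG GGT GTC TAG — no ATG→stop ORF.
No ORF reaches 15 nucleotides. Count = 0.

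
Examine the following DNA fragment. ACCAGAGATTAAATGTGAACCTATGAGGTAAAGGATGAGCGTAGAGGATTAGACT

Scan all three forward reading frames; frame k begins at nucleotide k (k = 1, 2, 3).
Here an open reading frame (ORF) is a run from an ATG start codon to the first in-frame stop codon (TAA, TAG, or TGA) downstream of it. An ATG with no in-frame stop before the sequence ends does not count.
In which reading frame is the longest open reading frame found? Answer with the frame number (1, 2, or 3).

Frame 1: ACC AGA GAT TAA ATG TGA ACC TAT GAG GTA AAG GAT GAG CGT AGA GGA TTA GAC — ATG at 13, stop TGA at 16 → 6 nt.
Frame 2: CCA GAG ATT AAA TGT GAA CCT ATG AGG TAA AGG ATG AGC GTA GAG GAT TAG ACT — ATG at 23, stop TAA at 29 → 9 nt; ATG at 35, stop TAG at 50 → 18 nt.
Frame 3: CAG AGA TTA AAT GTG AAC CTA TGA GGT AAA GGA TGA GCG TAG AGG ATT AGA — no ATG→stop ORF.
Longest ORF is 18 nt in frame 2 (positions 35–52).

2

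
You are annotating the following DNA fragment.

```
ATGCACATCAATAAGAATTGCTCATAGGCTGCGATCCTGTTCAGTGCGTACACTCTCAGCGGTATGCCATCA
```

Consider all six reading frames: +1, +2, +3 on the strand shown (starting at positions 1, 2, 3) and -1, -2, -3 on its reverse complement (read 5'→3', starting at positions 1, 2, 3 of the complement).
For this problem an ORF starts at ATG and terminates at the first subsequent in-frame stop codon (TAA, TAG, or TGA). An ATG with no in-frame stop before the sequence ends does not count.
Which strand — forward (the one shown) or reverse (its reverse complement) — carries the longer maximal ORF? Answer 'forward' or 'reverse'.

forward

Reverse complement (5'→3'): TGATGGCATACCGCTGAGAGTGTACGCACTGAACAGGATCGCAGCCTATGAGCAATTCTTATTGATGTGCAT
Frame +1: ATG CAC ATC AAT AAG AAT TGC TCA TAG GCT GCG ATC CTG TTC AGT GCG TAC ACT CTC AGC GGT ATG CCA TCA — ATG at 1, stop TAG at 25 → 27 nt.
Frame +2: TGC ACA TCA ATA AGA ATT GCT CAT AGG CTG CGA TCC TGT TCA GTG CGT ACA CTC TCA GCG GTA TGC CAT — no ATG→stop ORF.
Frame +3: GCA CAT CAA TAA GAA TTG CTC ATA GGC TGC GAT CCT GTT CAG TGC GTA CAC TCT CAG CGG TAT GCC ATC — no ATG→stop ORF.
Frame -1: TGA TGG CAT ACC GCT GAG AGT GTA CGC ACT GAA CAG GAT CGC AGC CTA TGA GCA ATT CTT ATT GAT GTG CAT — no ATG→stop ORF.
Frame -2: GAT GGC ATA CCG CTG AGA GTG TAC GCA CTG AAC AGG ATC GCA GCC TAT GAG CAA TTC TTA TTG ATG TGC — no ATG→stop ORF.
Frame -3: ATG GCA TAC CGC TGA GAG TGT ACG CAC TGA ACA GGA TCG CAG CCT ATG AGC AAT TCT TAT TGA TGT GCA — ATG at 3, stop TGA at 15 → 15 nt; ATG at 48, stop TGA at 63 → 18 nt.
Forward-strand max 27 nt; reverse-strand max 18 nt. The forward strand has the longer ORF.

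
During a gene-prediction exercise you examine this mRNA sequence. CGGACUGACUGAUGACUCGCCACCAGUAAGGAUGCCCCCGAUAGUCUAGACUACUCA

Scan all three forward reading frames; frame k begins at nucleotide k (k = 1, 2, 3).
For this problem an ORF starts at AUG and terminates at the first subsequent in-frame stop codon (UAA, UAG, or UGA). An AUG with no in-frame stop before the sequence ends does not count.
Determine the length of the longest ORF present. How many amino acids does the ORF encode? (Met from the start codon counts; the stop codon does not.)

5

Frame 1: CGG ACU GAC UGA UGA CUC GCC ACC AGU AAG GAU GCC CCC GAU AGU CUA GAC UAC UCA — no AUG→stop ORF.
Frame 2: GGA CUG ACU GAU GAC UCG CCA CCA GUA AGG AUG CCC CCG AUA GUC UAG ACU ACU — AUG at 32, stop UAG at 47 → 18 nt.
Frame 3: GAC UGA CUG AUG ACU CGC CAC CAG UAA GGA UGC CCC CGA UAG UCU AGA CUA CUC — AUG at 12, stop UAA at 27 → 18 nt.
Longest: frame 2, positions 32–49, 18 nt = 6 codons = 5 aa. → 5 amino acids.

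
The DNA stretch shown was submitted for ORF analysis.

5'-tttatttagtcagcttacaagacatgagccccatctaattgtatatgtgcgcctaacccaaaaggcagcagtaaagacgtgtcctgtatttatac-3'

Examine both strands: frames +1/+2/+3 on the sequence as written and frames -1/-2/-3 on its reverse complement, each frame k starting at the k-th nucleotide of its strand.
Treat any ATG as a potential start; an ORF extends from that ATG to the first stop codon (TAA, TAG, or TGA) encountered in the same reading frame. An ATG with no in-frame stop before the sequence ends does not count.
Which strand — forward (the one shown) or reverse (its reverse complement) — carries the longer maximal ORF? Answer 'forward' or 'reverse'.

reverse

Reverse complement (5'→3'): GTATAAATACAGGACACGTCTTTACTGCTGCCTTTTGGGTTAGGCGCACATATACAATTAGATGGGGCTCATGTCTTGTAAGCTGACTAAATAAA
Frame +1: TTT ATT TAG TCA GCT TAC AAG ACA TGA GCC CCA TCT AAT TGT ATA TGT GCG CCT AAC CCA AAA GGC AGC AGT AAA GAC GTG TCC TGT ATT TAT — no ATG→stop ORF.
Frame +2: TTA TTT AGT CAG CTT ACA AGA CAT GAG CCC CAT CTA ATT GTA TAT GTG CGC CTA ACC CAA AAG GCA GCA GTA AAG ACG TGT CCT GTA TTT ATA — no ATG→stop ORF.
Frame +3: TAT TTA GTC AGC TTA CAA GAC ATG AGC CCC ATC TAA TTG TAT ATG TGC GCC TAA CCC AAA AGG CAG CAG TAA AGA CGT GTC CTG TAT TTA TAC — ATG at 24, stop TAA at 36 → 15 nt; ATG at 45, stop TAA at 54 → 12 nt.
Frame -1: GTA TAA ATA CAG GAC ACG TCT TTA CTG CTG CCT TTT GGG TTA GGC GCA CAT ATA CAA TTA GAT GGG GCT CAT GTC TTG TAA GCT GAC TAA ATA — no ATG→stop ORF.
Frame -2: TAT AAA TAC AGG ACA CGT CTT TAC TGC TGC CTT TTG GGT TAG GCG CAC ATA TAC AAT TAG ATG GGG CTC ATG TCT TGT AAG CTG ACT AAA TAA — ATG at 62, stop TAA at 92 → 33 nt; ATG at 71, stop TAA at 92 → 24 nt.
Frame -3: ATA AAT ACA GGA CAC GTC TTT ACT GCT GCC TTT TGG GTT AGG CGC ACA TAT ACA ATT AGA TGG GGC TCA TGT CTT GTA AGC TGA CTA AAT AAA — no ATG→stop ORF.
Forward-strand max 15 nt; reverse-strand max 33 nt. The reverse strand has the longer ORF.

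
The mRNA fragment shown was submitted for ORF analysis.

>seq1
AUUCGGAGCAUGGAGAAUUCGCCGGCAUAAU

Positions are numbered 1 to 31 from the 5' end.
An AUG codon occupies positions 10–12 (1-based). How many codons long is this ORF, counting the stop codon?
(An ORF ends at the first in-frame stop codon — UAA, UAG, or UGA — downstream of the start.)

Codons from position 10: AUG (10–12), GAG (13–15), AAU (16–18), UCG (19–21), CCG (22–24), GCA (25–27), UAA (28–30).
UAA is the first in-frame stop; that's 7 codons including the stop.

7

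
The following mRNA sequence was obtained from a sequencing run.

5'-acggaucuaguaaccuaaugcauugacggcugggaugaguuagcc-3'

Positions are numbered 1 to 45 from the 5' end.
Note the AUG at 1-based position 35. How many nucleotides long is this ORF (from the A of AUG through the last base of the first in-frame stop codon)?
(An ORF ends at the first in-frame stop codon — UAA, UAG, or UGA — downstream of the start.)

Codons from position 35: AUG (35–37), AGU (38–40), UAG (41–43).
UAG is the first in-frame stop; ORF spans 35–43, 9 nucleotides.

9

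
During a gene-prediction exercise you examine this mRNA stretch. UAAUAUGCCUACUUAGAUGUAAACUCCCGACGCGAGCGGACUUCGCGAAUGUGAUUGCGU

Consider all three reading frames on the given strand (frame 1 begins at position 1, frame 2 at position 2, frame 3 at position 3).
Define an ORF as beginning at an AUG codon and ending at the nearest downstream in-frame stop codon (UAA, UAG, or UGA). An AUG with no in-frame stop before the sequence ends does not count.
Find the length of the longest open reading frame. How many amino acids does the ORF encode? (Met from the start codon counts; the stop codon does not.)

Frame 1: UAA UAU GCC UAC UUA GAU GUA AAC UCC CGA CGC GAG CGG ACU UCG CGA AUG UGA UUG CGU — AUG at 49, stop UGA at 52 → 6 nt.
Frame 2: AAU AUG CCU ACU UAG AUG UAA ACU CCC GAC GCG AGC GGA CUU CGC GAA UGU GAU UGC — AUG at 5, stop UAG at 14 → 12 nt; AUG at 17, stop UAA at 20 → 6 nt.
Frame 3: AUA UGC CUA CUU AGA UGU AAA CUC CCG ACG CGA GCG GAC UUC GCG AAU GUG AUU GCG — no AUG→stop ORF.
Longest: frame 2, positions 5–16, 12 nt = 4 codons = 3 aa. → 3 amino acids.

3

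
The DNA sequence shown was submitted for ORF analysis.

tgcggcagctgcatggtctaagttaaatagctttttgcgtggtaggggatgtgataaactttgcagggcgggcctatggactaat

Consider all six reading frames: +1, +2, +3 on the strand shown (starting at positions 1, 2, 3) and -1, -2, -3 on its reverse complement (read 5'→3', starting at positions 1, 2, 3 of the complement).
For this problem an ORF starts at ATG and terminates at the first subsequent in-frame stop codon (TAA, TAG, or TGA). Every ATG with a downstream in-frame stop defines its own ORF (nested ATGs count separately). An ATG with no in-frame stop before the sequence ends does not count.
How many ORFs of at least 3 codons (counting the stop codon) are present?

Reverse complement (5'→3'): ATTAGTCCATAGGCCCGCCCTGCAAAGTTTATCACATCCCCTACCACGCAAAAAGCTATTTAACTTAGACCATGCAGCTGCCGCA
Frame +1: TGC GGC AGC TGC ATG GTC TAA GTT AAA TAG CTT TTT GCG TGG TAG GGG ATG TGA TAA ACT TTG CAG GGC GGG CCT ATG GAC TAA — ATG at 13, stop TAA at 19 → 9 nt; ATG at 49, stop TGA at 52 → 6 nt; ATG at 76, stop TAA at 82 → 9 nt.
Frame +2: GCG GCA GCT GCA TGG TCT AAG TTA AAT AGC TTT TTG CGT GGT AGG GGA TGT GAT AAA CTT TGC AGG GCG GGC CTA TGG ACT AAT — no ATG→stop ORF.
Frame +3: CGG CAG CTG CAT GGT CTA AGT TAA ATA GCT TTT TGC GTG GTA GGG GAT GTG ATA AAC TTT GCA GGG CGG GCC TAT GGA CTA — no ATG→stop ORF.
Frame -1: ATT AGT CCA TAG GCC CGC CCT GCA AAG TTT ATC ACA TCC CCT ACC ACG CAA AAA GCT ATT TAA CTT AGA CCA TGC AGC TGC CGC — no ATG→stop ORF.
Frame -2: TTA GTC CAT AGG CCC GCC CTG CAA AGT TTA TCA CAT CCC CTA CCA CGC AAA AAG CTA TTT AAC TTA GAC CAT GCA GCT GCC GCA — no ATG→stop ORF.
Frame -3: TAG TCC ATA GGC CCG CCC TGC AAA GTT TAT CAC ATC CCC TAC CAC GCA AAA AGC TAT TTA ACT TAG ACC ATG CAG CTG CCG — no ATG→stop ORF.
ORFs ≥ 3 codons: frame +1 13–21 (3 codons), frame +1 76–84 (3 codons). Count = 2.

2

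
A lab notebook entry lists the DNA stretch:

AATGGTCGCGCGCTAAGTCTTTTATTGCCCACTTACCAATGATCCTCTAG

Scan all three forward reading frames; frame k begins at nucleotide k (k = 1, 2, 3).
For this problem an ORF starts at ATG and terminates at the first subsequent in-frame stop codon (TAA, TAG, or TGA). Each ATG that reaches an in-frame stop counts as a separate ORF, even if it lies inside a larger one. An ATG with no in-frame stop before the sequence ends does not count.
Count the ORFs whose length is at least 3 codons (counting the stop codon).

2

Frame 1: AAT GGT CGC GCG CTA AGT CTT TTA TTG CCC ACT TAC CAA TGA TCC TCT — no ATG→stop ORF.
Frame 2: ATG GTC GCG CGC TAA GTC TTT TAT TGC CCA CTT ACC AAT GAT CCT CTA — ATG at 2, stop TAA at 14 → 15 nt.
Frame 3: TGG TCG CGC GCT AAG TCT TTT ATT GCC CAC TTA CCA ATG ATC CTC TAG — ATG at 39, stop TAG at 48 → 12 nt.
ORFs ≥ 3 codons: frame 2 2–16 (5 codons), frame 3 39–50 (4 codons). Count = 2.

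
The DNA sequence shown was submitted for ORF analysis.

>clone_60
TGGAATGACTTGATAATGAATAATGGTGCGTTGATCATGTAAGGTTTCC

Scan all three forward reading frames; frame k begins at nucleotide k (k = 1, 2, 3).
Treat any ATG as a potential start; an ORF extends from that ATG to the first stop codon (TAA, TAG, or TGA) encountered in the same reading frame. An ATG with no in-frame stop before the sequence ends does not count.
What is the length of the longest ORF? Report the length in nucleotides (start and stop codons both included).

Frame 1: TGG AAT GAC TTG ATA ATG AAT AAT GGT GCG TTG ATC ATG TAA GGT TTC — ATG at 16, stop TAA at 40 → 27 nt; ATG at 37, stop TAA at 40 → 6 nt.
Frame 2: GGA ATG ACT TGA TAA TGA ATA ATG GTG CGT TGA TCA TGT AAG GTT TCC — ATG at 5, stop TGA at 11 → 9 nt; ATG at 23, stop TGA at 32 → 12 nt.
Frame 3: GAA TGA CTT GAT AAT GAA TAA TGG TGC GTT GAT CAT GTA AGG TTT — no ATG→stop ORF.
Longest: frame 1, positions 16–42, 27 nt = 9 codons = 8 aa. → 27 nucleotides.

27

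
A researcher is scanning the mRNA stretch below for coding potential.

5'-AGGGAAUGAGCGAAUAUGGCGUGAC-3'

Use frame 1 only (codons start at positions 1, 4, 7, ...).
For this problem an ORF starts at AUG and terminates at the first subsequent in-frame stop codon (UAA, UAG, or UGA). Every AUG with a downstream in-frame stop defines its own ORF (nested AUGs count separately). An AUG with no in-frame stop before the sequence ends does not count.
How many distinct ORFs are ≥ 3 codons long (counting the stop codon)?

Frame 1: AGG GAA UGA GCG AAU AUG GCG UGA — AUG at 16, stop UGA at 22 → 9 nt.
ORFs ≥ 3 codons: frame 1 16–24 (3 codons). Count = 1.

1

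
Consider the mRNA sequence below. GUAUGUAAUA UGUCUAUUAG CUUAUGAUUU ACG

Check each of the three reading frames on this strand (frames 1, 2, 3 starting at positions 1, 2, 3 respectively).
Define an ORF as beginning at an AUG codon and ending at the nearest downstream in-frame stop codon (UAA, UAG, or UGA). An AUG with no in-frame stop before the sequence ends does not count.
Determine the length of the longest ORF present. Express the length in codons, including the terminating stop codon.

Frame 1: GUA UGU AAU AUG UCU AUU AGC UUA UGA UUU ACG — AUG at 10, stop UGA at 25 → 18 nt.
Frame 2: UAU GUA AUA UGU CUA UUA GCU UAU GAU UUA — no AUG→stop ORF.
Frame 3: AUG UAA UAU GUC UAU UAG CUU AUG AUU UAC — AUG at 3, stop UAA at 6 → 6 nt.
Longest: frame 1, positions 10–27, 18 nt = 6 codons = 5 aa. → 6 codons.

6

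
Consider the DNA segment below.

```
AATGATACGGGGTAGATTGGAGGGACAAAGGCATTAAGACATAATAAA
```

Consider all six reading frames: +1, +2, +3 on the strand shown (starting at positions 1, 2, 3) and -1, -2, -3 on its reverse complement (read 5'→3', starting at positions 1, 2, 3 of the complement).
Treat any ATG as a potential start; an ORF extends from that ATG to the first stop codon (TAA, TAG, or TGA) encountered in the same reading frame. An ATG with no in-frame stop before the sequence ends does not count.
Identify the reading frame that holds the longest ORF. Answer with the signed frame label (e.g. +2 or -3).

+2

Reverse complement (5'→3'): TTTATTATGTCTTAATGCCTTTGTCCCTCCAATCTACCCCGTATCATT
Frame +1: AAT GAT ACG GGG TAG ATT GGA GGG ACA AAG GCA TTA AGA CAT AAT AAA — no ATG→stop ORF.
Frame +2: ATG ATA CGG GGT AGA TTG GAG GGA CAA AGG CAT TAA GAC ATA ATA — ATG at 2, stop TAA at 35 → 36 nt.
Frame +3: TGA TAC GGG GTA GAT TGG AGG GAC AAA GGC ATT AAG ACA TAA TAA — no ATG→stop ORF.
Frame -1: TTT ATT ATG TCT TAA TGC CTT TGT CCC TCC AAT CTA CCC CGT ATC ATT — ATG at 7, stop TAA at 13 → 9 nt.
Frame -2: TTA TTA TGT CTT AAT GCC TTT GTC CCT CCA ATC TAC CCC GTA TCA — no ATG→stop ORF.
Frame -3: TAT TAT GTC TTA ATG CCT TTG TCC CTC CAA TCT ACC CCG TAT CAT — no ATG→stop ORF.
Longest ORF is 36 nt in frame +2 (positions 2–37).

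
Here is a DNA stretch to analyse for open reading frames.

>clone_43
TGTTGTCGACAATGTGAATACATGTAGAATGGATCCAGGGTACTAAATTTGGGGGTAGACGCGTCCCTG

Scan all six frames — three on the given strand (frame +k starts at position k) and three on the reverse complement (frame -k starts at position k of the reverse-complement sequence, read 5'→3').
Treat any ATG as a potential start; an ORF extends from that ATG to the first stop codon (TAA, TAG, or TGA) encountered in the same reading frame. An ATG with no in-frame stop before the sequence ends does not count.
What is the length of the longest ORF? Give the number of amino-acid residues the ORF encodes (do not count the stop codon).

5

Reverse complement (5'→3'): CAGGGACGCGTCTACCCCCAAATTTAGTACCCTGGATCCATTCTACATGTATTCACATTGTCGACAACA
Frame +1: TGT TGT CGA CAA TGT GAA TAC ATG TAG AAT GGA TCC AGG GTA CTA AAT TTG GGG GTA GAC GCG TCC CTG — ATG at 22, stop TAG at 25 → 6 nt.
Frame +2: GTT GTC GAC AAT GTG AAT ACA TGT AGA ATG GAT CCA GGG TAC TAA ATT TGG GGG TAG ACG CGT CCC — ATG at 29, stop TAA at 44 → 18 nt.
Frame +3: TTG TCG ACA ATG TGA ATA CAT GTA GAA TGG ATC CAG GGT ACT AAA TTT GGG GGT AGA CGC GTC CCT — ATG at 12, stop TGA at 15 → 6 nt.
Frame -1: CAG GGA CGC GTC TAC CCC CAA ATT TAG TAC CCT GGA TCC ATT CTA CAT GTA TTC ACA TTG TCG ACA ACA — no ATG→stop ORF.
Frame -2: AGG GAC GCG TCT ACC CCC AAA TTT AGT ACC CTG GAT CCA TTC TAC ATG TAT TCA CAT TGT CGA CAA — no ATG→stop ORF.
Frame -3: GGG ACG CGT CTA CCC CCA AAT TTA GTA CCC TGG ATC CAT TCT ACA TGT ATT CAC ATT GTC GAC AAC — no ATG→stop ORF.
Longest: frame +2, positions 29–46, 18 nt = 6 codons = 5 aa. → 5 amino acids.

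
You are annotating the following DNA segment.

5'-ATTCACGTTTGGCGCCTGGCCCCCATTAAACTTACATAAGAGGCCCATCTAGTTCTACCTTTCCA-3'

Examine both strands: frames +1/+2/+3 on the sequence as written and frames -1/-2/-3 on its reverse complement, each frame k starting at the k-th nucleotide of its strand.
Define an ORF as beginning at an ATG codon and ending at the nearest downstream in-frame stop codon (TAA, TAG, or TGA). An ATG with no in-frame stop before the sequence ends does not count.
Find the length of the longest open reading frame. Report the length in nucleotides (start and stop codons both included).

24

Reverse complement (5'→3'): TGGAAAGGTAGAACTAGATGGGCCTCTTATGTAAGTTTAATGGGGGCCAGGCGCCAAACGTGAAT
Frame +1: ATT CAC GTT TGG CGC CTG GCC CCC ATT AAA CTT ACA TAA GAG GCC CAT CTA GTT CTA CCT TTC — no ATG→stop ORF.
Frame +2: TTC ACG TTT GGC GCC TGG CCC CCA TTA AAC TTA CAT AAG AGG CCC ATC TAG TTC TAC CTT TCC — no ATG→stop ORF.
Frame +3: TCA CGT TTG GCG CCT GGC CCC CAT TAA ACT TAC ATA AGA GGC CCA TCT AGT TCT ACC TTT CCA — no ATG→stop ORF.
Frame -1: TGG AAA GGT AGA ACT AGA TGG GCC TCT TAT GTA AGT TTA ATG GGG GCC AGG CGC CAA ACG TGA — ATG at 40, stop TGA at 61 → 24 nt.
Frame -2: GGA AAG GTA GAA CTA GAT GGG CCT CTT ATG TAA GTT TAA TGG GGG CCA GGC GCC AAA CGT GAA — ATG at 29, stop TAA at 32 → 6 nt.
Frame -3: GAA AGG TAG AAC TAG ATG GGC CTC TTA TGT AAG TTT AAT GGG GGC CAG GCG CCA AAC GTG AAT — no ATG→stop ORF.
Longest: frame -1, positions 40–63, 24 nt = 8 codons = 7 aa. → 24 nucleotides.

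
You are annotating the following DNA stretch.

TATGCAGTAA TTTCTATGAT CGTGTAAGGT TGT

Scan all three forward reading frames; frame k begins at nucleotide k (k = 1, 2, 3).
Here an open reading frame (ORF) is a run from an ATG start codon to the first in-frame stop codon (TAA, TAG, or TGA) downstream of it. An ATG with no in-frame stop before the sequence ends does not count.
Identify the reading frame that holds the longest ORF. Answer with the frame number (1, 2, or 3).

1

Frame 1: TAT GCA GTA ATT TCT ATG ATC GTG TAA GGT TGT — ATG at 16, stop TAA at 25 → 12 nt.
Frame 2: ATG CAG TAA TTT CTA TGA TCG TGT AAG GTT — ATG at 2, stop TAA at 8 → 9 nt.
Frame 3: TGC AGT AAT TTC TAT GAT CGT GTA AGG TTG — no ATG→stop ORF.
Longest ORF is 12 nt in frame 1 (positions 16–27).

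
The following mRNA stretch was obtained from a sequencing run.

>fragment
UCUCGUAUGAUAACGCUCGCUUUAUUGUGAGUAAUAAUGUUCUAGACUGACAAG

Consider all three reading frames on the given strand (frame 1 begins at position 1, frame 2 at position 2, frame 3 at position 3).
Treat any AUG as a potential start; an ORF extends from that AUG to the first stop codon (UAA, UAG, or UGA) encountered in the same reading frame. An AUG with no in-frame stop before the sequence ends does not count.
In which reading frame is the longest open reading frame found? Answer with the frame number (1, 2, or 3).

1

Frame 1: UCU CGU AUG AUA ACG CUC GCU UUA UUG UGA GUA AUA AUG UUC UAG ACU GAC AAG — AUG at 7, stop UGA at 28 → 24 nt; AUG at 37, stop UAG at 43 → 9 nt.
Frame 2: CUC GUA UGA UAA CGC UCG CUU UAU UGU GAG UAA UAA UGU UCU AGA CUG ACA — no AUG→stop ORF.
Frame 3: UCG UAU GAU AAC GCU CGC UUU AUU GUG AGU AAU AAU GUU CUA GAC UGA CAA — no AUG→stop ORF.
Longest ORF is 24 nt in frame 1 (positions 7–30).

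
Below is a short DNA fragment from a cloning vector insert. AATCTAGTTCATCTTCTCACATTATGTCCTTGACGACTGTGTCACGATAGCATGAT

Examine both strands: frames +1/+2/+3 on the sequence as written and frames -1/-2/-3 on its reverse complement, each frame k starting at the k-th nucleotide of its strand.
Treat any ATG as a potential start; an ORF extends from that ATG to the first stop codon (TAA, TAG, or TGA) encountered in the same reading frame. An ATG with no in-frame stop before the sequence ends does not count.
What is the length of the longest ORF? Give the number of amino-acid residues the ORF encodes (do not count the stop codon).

Reverse complement (5'→3'): ATCATGCTATCGTGACACAGTCGTCAAGGACATAATGTGAGAAGATGAACTAGATT
Frame +1: AAT CTA GTT CAT CTT CTC ACA TTA TGT CCT TGA CGA CTG TGT CAC GAT AGC ATG — no ATG→stop ORF.
Frame +2: ATC TAG TTC ATC TTC TCA CAT TAT GTC CTT GAC GAC TGT GTC ACG ATA GCA TGA — no ATG→stop ORF.
Frame +3: TCT AGT TCA TCT TCT CAC ATT ATG TCC TTG ACG ACT GTG TCA CGA TAG CAT GAT — ATG at 24, stop TAG at 48 → 27 nt.
Frame -1: ATC ATG CTA TCG TGA CAC AGT CGT CAA GGA CAT AAT GTG AGA AGA TGA ACT AGA — ATG at 4, stop TGA at 13 → 12 nt.
Frame -2: TCA TGC TAT CGT GAC ACA GTC GTC AAG GAC ATA ATG TGA GAA GAT GAA CTA GAT — ATG at 35, stop TGA at 38 → 6 nt.
Frame -3: CAT GCT ATC GTG ACA CAG TCG TCA AGG ACA TAA TGT GAG AAG ATG AAC TAG ATT — ATG at 45, stop TAG at 51 → 9 nt.
Longest: frame +3, positions 24–50, 27 nt = 9 codons = 8 aa. → 8 amino acids.

8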